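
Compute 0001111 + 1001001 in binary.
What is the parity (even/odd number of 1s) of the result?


0001111 = 15
1001001 = 73
Sum = 88 = 1011000
1s count = 3

odd parity (3 ones in 1011000)


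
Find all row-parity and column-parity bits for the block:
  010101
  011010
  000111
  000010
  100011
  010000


Row parities: 111111
Column parities: 111001

Row P: 111111, Col P: 111001, Corner: 0


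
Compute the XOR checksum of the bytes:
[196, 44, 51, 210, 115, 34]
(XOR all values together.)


XOR chain: 196 ^ 44 ^ 51 ^ 210 ^ 115 ^ 34 = 88

88


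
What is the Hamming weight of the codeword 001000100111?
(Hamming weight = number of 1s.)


Counting 1s in 001000100111

5


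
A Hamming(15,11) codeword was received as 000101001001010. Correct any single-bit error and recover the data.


Syndrome = 9: error at position 9

Data: 00100001010 (corrected bit 9)


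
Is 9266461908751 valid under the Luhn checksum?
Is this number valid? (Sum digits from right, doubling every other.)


Luhn sum = 55
55 mod 10 = 5

Invalid (Luhn sum mod 10 = 5)


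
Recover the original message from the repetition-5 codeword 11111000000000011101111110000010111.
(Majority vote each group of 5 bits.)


Groups: 11111, 00000, 00000, 11101, 11111, 00000, 10111
Majority votes: 1001101

1001101


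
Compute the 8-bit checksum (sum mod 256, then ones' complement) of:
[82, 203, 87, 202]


Sum = 574 mod 256 = 62
Complement = 193

193


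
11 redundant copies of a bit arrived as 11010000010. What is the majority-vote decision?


Ones: 4 out of 11
Threshold: 6

0 (4/11 voted 1)


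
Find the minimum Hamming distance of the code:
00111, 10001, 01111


Comparing all pairs, minimum distance: 1
Can detect 0 errors, correct 0 errors

1


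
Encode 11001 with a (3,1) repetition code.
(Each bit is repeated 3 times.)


Each bit -> 3 copies

111111000000111


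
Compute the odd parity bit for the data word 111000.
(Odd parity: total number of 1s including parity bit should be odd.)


Number of 1s in data: 3
Parity bit: 0

0


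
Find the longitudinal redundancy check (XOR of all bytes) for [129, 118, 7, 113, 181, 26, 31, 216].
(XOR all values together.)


XOR chain: 129 ^ 118 ^ 7 ^ 113 ^ 181 ^ 26 ^ 31 ^ 216 = 233

233


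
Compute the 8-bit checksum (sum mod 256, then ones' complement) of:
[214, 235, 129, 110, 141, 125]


Sum = 954 mod 256 = 186
Complement = 69

69


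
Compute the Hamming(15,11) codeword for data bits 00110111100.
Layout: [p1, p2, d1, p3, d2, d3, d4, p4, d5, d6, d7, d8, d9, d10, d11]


Parity bits: p1=1, p2=0, p3=0, p4=0

100001100111100


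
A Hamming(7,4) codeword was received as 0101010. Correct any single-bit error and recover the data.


Syndrome = 0: no error detected

Data: 0010 (no errors)


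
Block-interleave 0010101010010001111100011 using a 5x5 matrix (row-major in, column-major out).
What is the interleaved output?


Matrix:
  00101
  01010
  01000
  11111
  00011
Read columns: 0001001110100100101110011

0001001110100100101110011


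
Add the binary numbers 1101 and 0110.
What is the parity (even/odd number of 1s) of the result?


1101 = 13
0110 = 6
Sum = 19 = 10011
1s count = 3

odd parity (3 ones in 10011)


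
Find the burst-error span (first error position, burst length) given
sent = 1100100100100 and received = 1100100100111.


XOR: 0000000000011

Burst at position 11, length 2


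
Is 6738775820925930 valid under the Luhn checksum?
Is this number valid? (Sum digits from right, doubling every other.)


Luhn sum = 76
76 mod 10 = 6

Invalid (Luhn sum mod 10 = 6)


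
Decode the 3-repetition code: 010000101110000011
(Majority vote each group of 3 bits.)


Groups: 010, 000, 101, 110, 000, 011
Majority votes: 001101

001101


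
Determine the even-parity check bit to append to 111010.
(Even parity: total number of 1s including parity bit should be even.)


Number of 1s in data: 4
Parity bit: 0

0


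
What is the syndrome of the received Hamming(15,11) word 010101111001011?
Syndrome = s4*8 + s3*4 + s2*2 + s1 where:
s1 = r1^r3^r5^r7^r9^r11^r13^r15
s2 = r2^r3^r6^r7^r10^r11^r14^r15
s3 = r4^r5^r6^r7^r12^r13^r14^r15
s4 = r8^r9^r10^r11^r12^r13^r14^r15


s1=1, s2=1, s3=0, s4=1

Syndrome = 11 (error at position 11)


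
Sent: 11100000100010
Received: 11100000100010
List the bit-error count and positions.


XOR: 00000000000000

0 errors (received matches sent)


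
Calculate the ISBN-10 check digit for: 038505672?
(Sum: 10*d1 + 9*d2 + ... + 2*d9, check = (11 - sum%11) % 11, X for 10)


Weighted sum: 200
200 mod 11 = 2

Check digit: 9


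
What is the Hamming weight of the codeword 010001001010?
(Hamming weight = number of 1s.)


Counting 1s in 010001001010

4


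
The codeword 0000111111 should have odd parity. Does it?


Number of 1s: 6

No, parity error (6 ones)


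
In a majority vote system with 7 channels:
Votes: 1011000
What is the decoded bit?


Ones: 3 out of 7
Threshold: 4

0 (3/7 voted 1)


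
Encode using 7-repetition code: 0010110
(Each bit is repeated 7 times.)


Each bit -> 7 copies

0000000000000011111110000000111111111111110000000


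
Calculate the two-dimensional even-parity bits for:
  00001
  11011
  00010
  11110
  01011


Row parities: 10101
Column parities: 01101

Row P: 10101, Col P: 01101, Corner: 1


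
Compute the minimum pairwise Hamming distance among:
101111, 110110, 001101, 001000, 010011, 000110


Comparing all pairs, minimum distance: 2
Can detect 1 errors, correct 0 errors

2


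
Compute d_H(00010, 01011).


XOR: 01001
Count of 1s: 2

2


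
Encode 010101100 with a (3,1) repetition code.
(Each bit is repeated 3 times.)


Each bit -> 3 copies

000111000111000111111000000


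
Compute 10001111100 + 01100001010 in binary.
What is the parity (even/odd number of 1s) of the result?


10001111100 = 1148
01100001010 = 778
Sum = 1926 = 11110000110
1s count = 6

even parity (6 ones in 11110000110)


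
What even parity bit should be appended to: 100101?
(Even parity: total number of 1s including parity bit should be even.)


Number of 1s in data: 3
Parity bit: 1

1


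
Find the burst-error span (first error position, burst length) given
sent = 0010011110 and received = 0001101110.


XOR: 0011110000

Burst at position 2, length 4


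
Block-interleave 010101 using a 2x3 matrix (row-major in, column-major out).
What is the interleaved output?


Matrix:
  010
  101
Read columns: 011001

011001


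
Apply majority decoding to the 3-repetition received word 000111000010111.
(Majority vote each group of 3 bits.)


Groups: 000, 111, 000, 010, 111
Majority votes: 01001

01001


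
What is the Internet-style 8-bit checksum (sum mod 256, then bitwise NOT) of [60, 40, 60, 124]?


Sum = 284 mod 256 = 28
Complement = 227

227


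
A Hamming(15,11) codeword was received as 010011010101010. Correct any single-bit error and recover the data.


Syndrome = 1: error at position 1

Data: 01100101010 (corrected bit 1)


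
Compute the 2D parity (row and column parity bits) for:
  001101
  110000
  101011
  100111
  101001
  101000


Row parities: 100010
Column parities: 110000

Row P: 100010, Col P: 110000, Corner: 0


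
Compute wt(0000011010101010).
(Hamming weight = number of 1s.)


Counting 1s in 0000011010101010

6


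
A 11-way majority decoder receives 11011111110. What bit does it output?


Ones: 9 out of 11
Threshold: 6

1 (9/11 voted 1)


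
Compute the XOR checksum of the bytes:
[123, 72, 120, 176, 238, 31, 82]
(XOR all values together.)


XOR chain: 123 ^ 72 ^ 120 ^ 176 ^ 238 ^ 31 ^ 82 = 88

88


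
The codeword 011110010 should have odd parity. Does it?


Number of 1s: 5

Yes, parity is correct (5 ones)


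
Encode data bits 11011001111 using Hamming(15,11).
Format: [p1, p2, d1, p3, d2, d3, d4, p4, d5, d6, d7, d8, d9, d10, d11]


Parity bits: p1=0, p2=0, p3=0, p4=1

001010111001111


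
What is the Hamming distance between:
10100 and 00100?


XOR: 10000
Count of 1s: 1

1


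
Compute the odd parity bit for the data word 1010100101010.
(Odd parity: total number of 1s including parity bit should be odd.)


Number of 1s in data: 6
Parity bit: 1

1


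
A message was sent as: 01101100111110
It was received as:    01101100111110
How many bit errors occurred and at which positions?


XOR: 00000000000000

0 errors (received matches sent)


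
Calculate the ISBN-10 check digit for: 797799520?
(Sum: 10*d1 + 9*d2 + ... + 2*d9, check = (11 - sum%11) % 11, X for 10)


Weighted sum: 381
381 mod 11 = 7

Check digit: 4


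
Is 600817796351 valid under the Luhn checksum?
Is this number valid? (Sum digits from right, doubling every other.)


Luhn sum = 42
42 mod 10 = 2

Invalid (Luhn sum mod 10 = 2)


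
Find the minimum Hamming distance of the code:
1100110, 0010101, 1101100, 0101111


Comparing all pairs, minimum distance: 2
Can detect 1 errors, correct 0 errors

2


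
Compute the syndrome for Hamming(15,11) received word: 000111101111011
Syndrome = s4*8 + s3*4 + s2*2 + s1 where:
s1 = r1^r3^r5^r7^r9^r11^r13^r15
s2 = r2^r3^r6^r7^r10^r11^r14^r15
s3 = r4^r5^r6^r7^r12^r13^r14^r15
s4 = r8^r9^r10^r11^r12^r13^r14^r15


s1=1, s2=0, s3=1, s4=0

Syndrome = 5 (error at position 5)


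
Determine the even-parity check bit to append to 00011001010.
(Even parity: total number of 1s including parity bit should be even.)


Number of 1s in data: 4
Parity bit: 0

0


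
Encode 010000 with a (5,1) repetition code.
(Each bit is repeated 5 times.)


Each bit -> 5 copies

000001111100000000000000000000


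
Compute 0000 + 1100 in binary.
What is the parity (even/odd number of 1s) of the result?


0000 = 0
1100 = 12
Sum = 12 = 1100
1s count = 2

even parity (2 ones in 1100)


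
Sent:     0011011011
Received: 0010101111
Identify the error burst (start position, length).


XOR: 0001110100

Burst at position 3, length 5


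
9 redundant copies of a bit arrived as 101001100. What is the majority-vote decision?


Ones: 4 out of 9
Threshold: 5

0 (4/9 voted 1)


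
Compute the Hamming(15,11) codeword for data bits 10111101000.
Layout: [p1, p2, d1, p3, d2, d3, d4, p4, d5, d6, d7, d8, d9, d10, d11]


Parity bits: p1=1, p2=0, p3=1, p4=1

101101111101000


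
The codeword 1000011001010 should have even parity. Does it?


Number of 1s: 5

No, parity error (5 ones)


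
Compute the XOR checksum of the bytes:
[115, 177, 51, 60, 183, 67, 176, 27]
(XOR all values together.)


XOR chain: 115 ^ 177 ^ 51 ^ 60 ^ 183 ^ 67 ^ 176 ^ 27 = 146

146


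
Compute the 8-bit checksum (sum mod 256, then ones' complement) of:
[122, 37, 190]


Sum = 349 mod 256 = 93
Complement = 162

162


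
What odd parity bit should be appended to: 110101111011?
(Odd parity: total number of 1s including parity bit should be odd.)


Number of 1s in data: 9
Parity bit: 0

0


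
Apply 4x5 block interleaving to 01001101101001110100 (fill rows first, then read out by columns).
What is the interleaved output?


Matrix:
  01001
  10110
  10011
  10100
Read columns: 01111000010101101010

01111000010101101010


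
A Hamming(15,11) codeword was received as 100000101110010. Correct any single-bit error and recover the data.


Syndrome = 0: no error detected

Data: 00011110010 (no errors)


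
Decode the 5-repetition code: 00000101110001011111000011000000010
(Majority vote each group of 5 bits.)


Groups: 00000, 10111, 00010, 11111, 00001, 10000, 00010
Majority votes: 0101000

0101000


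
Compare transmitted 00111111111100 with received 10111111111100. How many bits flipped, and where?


XOR: 10000000000000

1 error(s) at position(s): 0


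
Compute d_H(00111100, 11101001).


XOR: 11010101
Count of 1s: 5

5


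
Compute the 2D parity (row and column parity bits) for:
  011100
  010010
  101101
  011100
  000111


Row parities: 10011
Column parities: 111000

Row P: 10011, Col P: 111000, Corner: 1


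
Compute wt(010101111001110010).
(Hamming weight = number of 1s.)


Counting 1s in 010101111001110010

10


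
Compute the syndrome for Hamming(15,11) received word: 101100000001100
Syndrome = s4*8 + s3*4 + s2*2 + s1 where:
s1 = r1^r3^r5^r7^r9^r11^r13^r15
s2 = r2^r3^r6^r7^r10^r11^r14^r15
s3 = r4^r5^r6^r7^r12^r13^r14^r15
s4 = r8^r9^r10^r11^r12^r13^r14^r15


s1=1, s2=1, s3=1, s4=0

Syndrome = 7 (error at position 7)


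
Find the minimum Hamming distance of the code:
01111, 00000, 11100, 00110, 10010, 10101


Comparing all pairs, minimum distance: 2
Can detect 1 errors, correct 0 errors

2


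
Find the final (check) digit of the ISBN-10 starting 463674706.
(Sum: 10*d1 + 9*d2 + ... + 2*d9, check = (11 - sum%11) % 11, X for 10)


Weighted sum: 262
262 mod 11 = 9

Check digit: 2


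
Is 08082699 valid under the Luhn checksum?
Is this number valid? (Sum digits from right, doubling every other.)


Luhn sum = 44
44 mod 10 = 4

Invalid (Luhn sum mod 10 = 4)


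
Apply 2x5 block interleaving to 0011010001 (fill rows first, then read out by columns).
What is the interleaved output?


Matrix:
  00110
  10001
Read columns: 0100101001

0100101001


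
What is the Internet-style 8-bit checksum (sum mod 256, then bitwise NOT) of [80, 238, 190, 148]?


Sum = 656 mod 256 = 144
Complement = 111

111


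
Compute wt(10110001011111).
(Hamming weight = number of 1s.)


Counting 1s in 10110001011111

9


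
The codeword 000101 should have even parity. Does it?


Number of 1s: 2

Yes, parity is correct (2 ones)


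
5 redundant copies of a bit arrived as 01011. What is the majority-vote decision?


Ones: 3 out of 5
Threshold: 3

1 (3/5 voted 1)


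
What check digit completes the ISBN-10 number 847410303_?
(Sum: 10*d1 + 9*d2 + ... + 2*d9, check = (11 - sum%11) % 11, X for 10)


Weighted sum: 224
224 mod 11 = 4

Check digit: 7


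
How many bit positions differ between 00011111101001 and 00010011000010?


XOR: 00001100101011
Count of 1s: 6

6


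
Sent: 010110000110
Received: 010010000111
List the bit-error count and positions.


XOR: 000100000001

2 error(s) at position(s): 3, 11


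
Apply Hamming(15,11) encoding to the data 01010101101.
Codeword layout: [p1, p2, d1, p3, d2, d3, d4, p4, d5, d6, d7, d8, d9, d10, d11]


Parity bits: p1=0, p2=1, p3=1, p4=0

010110100101101


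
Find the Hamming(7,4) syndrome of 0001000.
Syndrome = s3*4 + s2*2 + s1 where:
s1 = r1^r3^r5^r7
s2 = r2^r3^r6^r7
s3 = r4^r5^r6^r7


s1=0, s2=0, s3=1

Syndrome = 4 (error at position 4)


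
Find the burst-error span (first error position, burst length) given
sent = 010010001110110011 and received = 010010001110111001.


XOR: 000000000000001010

Burst at position 14, length 3


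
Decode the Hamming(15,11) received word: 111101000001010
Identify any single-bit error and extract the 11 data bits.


Syndrome = 0: no error detected

Data: 10100001010 (no errors)


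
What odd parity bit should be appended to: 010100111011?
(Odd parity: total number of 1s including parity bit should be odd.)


Number of 1s in data: 7
Parity bit: 0

0


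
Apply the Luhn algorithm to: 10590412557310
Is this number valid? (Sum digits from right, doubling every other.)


Luhn sum = 36
36 mod 10 = 6

Invalid (Luhn sum mod 10 = 6)


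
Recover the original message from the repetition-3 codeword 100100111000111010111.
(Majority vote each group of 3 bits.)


Groups: 100, 100, 111, 000, 111, 010, 111
Majority votes: 0010101

0010101


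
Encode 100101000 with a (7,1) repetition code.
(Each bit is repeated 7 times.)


Each bit -> 7 copies

111111100000000000000111111100000001111111000000000000000000000


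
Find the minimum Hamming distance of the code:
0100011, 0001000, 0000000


Comparing all pairs, minimum distance: 1
Can detect 0 errors, correct 0 errors

1


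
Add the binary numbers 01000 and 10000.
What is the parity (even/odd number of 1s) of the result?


01000 = 8
10000 = 16
Sum = 24 = 11000
1s count = 2

even parity (2 ones in 11000)


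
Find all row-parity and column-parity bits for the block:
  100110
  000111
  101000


Row parities: 110
Column parities: 001001

Row P: 110, Col P: 001001, Corner: 0


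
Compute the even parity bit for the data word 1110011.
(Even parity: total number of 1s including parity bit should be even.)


Number of 1s in data: 5
Parity bit: 1

1


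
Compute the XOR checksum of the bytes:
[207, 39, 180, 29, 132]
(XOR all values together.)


XOR chain: 207 ^ 39 ^ 180 ^ 29 ^ 132 = 197

197


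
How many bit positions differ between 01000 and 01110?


XOR: 00110
Count of 1s: 2

2


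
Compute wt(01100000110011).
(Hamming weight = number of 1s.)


Counting 1s in 01100000110011

6


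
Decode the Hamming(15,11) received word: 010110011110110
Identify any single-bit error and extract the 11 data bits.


Syndrome = 0: no error detected

Data: 01001110110 (no errors)


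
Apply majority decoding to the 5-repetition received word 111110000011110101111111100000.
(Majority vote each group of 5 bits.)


Groups: 11111, 00000, 11110, 10111, 11111, 00000
Majority votes: 101110

101110


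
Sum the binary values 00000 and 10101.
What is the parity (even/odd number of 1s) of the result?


00000 = 0
10101 = 21
Sum = 21 = 10101
1s count = 3

odd parity (3 ones in 10101)


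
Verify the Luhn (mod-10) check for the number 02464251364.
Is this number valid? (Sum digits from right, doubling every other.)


Luhn sum = 36
36 mod 10 = 6

Invalid (Luhn sum mod 10 = 6)


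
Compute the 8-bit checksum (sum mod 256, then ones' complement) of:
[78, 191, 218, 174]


Sum = 661 mod 256 = 149
Complement = 106

106


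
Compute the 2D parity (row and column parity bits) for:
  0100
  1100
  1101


Row parities: 101
Column parities: 0101

Row P: 101, Col P: 0101, Corner: 0


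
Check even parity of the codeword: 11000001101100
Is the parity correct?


Number of 1s: 6

Yes, parity is correct (6 ones)


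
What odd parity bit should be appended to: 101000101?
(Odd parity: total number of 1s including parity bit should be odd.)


Number of 1s in data: 4
Parity bit: 1

1


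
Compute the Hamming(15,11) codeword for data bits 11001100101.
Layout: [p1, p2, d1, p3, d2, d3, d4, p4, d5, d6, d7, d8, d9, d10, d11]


Parity bits: p1=1, p2=1, p3=1, p4=0

111110001100101


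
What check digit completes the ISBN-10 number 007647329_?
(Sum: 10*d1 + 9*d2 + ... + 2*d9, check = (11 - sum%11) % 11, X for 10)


Weighted sum: 193
193 mod 11 = 6

Check digit: 5


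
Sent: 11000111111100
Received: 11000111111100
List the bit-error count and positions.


XOR: 00000000000000

0 errors (received matches sent)


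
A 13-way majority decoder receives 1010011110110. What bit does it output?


Ones: 8 out of 13
Threshold: 7

1 (8/13 voted 1)


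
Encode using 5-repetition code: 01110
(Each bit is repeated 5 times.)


Each bit -> 5 copies

0000011111111111111100000


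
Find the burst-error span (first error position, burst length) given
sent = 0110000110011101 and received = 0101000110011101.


XOR: 0011000000000000

Burst at position 2, length 2


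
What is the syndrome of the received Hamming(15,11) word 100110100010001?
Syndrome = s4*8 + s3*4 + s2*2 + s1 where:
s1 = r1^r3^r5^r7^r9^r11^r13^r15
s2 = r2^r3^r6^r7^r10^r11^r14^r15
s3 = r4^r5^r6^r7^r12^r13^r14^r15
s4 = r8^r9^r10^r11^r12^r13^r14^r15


s1=1, s2=1, s3=0, s4=0

Syndrome = 3 (error at position 3)


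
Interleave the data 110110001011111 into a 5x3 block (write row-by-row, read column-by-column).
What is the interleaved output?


Matrix:
  110
  110
  001
  011
  111
Read columns: 110011101100111

110011101100111


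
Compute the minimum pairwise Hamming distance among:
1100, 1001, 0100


Comparing all pairs, minimum distance: 1
Can detect 0 errors, correct 0 errors

1


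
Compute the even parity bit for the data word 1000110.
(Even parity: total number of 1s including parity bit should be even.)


Number of 1s in data: 3
Parity bit: 1

1


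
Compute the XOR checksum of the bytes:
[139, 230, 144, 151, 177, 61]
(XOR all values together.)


XOR chain: 139 ^ 230 ^ 144 ^ 151 ^ 177 ^ 61 = 230

230


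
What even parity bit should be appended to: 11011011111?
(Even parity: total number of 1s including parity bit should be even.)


Number of 1s in data: 9
Parity bit: 1

1


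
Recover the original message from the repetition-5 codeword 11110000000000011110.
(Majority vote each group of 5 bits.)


Groups: 11110, 00000, 00000, 11110
Majority votes: 1001

1001


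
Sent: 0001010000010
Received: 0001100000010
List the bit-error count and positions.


XOR: 0000110000000

2 error(s) at position(s): 4, 5


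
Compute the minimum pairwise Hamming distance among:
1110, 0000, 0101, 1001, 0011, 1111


Comparing all pairs, minimum distance: 1
Can detect 0 errors, correct 0 errors

1


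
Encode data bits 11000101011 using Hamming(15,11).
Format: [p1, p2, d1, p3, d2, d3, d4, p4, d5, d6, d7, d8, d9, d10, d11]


Parity bits: p1=1, p2=0, p3=0, p4=0

101010000101011


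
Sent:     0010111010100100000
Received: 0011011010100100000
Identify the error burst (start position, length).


XOR: 0001100000000000000

Burst at position 3, length 2


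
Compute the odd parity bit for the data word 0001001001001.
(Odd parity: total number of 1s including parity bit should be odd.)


Number of 1s in data: 4
Parity bit: 1

1


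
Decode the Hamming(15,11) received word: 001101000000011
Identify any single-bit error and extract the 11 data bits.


Syndrome = 0: no error detected

Data: 10100000011 (no errors)


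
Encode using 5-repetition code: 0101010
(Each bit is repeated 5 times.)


Each bit -> 5 copies

00000111110000011111000001111100000


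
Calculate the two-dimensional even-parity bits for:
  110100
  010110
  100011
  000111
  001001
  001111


Row parities: 111100
Column parities: 000000

Row P: 111100, Col P: 000000, Corner: 0


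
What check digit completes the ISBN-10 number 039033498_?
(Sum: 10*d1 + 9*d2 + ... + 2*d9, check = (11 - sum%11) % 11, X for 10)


Weighted sum: 191
191 mod 11 = 4

Check digit: 7


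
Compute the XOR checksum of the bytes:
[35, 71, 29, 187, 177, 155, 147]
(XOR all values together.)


XOR chain: 35 ^ 71 ^ 29 ^ 187 ^ 177 ^ 155 ^ 147 = 123

123


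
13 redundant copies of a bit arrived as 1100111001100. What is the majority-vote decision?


Ones: 7 out of 13
Threshold: 7

1 (7/13 voted 1)


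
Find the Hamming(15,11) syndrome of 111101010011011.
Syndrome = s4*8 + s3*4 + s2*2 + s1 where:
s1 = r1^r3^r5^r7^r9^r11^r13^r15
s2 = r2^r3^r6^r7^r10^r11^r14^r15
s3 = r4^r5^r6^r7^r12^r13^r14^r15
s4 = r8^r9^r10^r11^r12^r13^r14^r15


s1=0, s2=0, s3=1, s4=1

Syndrome = 12 (error at position 12)


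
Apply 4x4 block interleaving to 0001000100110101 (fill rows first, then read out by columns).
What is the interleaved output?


Matrix:
  0001
  0001
  0011
  0101
Read columns: 0000000100101111

0000000100101111


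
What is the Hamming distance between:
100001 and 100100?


XOR: 000101
Count of 1s: 2

2


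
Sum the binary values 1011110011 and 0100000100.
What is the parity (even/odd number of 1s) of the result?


1011110011 = 755
0100000100 = 260
Sum = 1015 = 1111110111
1s count = 9

odd parity (9 ones in 1111110111)


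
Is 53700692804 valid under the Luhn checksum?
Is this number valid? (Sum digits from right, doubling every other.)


Luhn sum = 46
46 mod 10 = 6

Invalid (Luhn sum mod 10 = 6)


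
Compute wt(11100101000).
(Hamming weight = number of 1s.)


Counting 1s in 11100101000

5


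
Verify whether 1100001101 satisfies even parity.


Number of 1s: 5

No, parity error (5 ones)


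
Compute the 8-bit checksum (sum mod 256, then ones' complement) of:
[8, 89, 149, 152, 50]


Sum = 448 mod 256 = 192
Complement = 63

63


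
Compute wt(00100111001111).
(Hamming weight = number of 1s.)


Counting 1s in 00100111001111

8


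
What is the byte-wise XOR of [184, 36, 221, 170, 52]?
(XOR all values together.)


XOR chain: 184 ^ 36 ^ 221 ^ 170 ^ 52 = 223

223


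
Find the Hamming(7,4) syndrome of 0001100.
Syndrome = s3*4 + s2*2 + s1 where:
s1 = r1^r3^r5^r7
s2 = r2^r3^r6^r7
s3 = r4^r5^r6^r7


s1=1, s2=0, s3=0

Syndrome = 1 (error at position 1)


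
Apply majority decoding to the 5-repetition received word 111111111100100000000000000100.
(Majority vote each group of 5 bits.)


Groups: 11111, 11111, 00100, 00000, 00000, 00100
Majority votes: 110000

110000


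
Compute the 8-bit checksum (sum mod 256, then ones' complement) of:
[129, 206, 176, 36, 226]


Sum = 773 mod 256 = 5
Complement = 250

250


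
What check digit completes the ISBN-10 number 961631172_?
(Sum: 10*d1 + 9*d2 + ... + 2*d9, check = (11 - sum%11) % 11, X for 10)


Weighted sum: 246
246 mod 11 = 4

Check digit: 7


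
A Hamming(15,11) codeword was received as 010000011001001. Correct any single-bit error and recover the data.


Syndrome = 0: no error detected

Data: 00001001001 (no errors)


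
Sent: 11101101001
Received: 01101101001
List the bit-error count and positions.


XOR: 10000000000

1 error(s) at position(s): 0


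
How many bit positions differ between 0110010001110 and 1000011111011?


XOR: 1110001110101
Count of 1s: 8

8


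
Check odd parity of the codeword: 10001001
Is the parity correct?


Number of 1s: 3

Yes, parity is correct (3 ones)


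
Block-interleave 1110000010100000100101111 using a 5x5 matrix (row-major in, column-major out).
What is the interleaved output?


Matrix:
  11100
  00010
  10000
  01001
  01111
Read columns: 1010010011100010100100011

1010010011100010100100011


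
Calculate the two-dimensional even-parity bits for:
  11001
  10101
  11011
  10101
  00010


Row parities: 11011
Column parities: 00000

Row P: 11011, Col P: 00000, Corner: 0


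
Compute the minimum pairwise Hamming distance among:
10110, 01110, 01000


Comparing all pairs, minimum distance: 2
Can detect 1 errors, correct 0 errors

2


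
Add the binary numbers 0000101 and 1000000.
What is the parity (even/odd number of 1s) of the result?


0000101 = 5
1000000 = 64
Sum = 69 = 1000101
1s count = 3

odd parity (3 ones in 1000101)


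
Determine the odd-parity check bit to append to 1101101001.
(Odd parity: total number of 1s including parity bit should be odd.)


Number of 1s in data: 6
Parity bit: 1

1


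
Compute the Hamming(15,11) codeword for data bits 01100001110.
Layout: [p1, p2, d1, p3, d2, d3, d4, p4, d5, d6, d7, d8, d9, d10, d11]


Parity bits: p1=0, p2=0, p3=1, p4=1

000111010001110


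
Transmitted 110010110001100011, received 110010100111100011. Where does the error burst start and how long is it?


XOR: 000000010110000000

Burst at position 7, length 4


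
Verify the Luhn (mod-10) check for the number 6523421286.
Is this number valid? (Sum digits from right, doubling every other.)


Luhn sum = 42
42 mod 10 = 2

Invalid (Luhn sum mod 10 = 2)


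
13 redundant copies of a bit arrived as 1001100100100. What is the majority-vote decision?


Ones: 5 out of 13
Threshold: 7

0 (5/13 voted 1)


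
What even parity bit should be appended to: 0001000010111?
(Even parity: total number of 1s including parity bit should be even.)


Number of 1s in data: 5
Parity bit: 1

1


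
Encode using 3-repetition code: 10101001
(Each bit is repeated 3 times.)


Each bit -> 3 copies

111000111000111000000111


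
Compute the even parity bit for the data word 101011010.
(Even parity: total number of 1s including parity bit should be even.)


Number of 1s in data: 5
Parity bit: 1

1


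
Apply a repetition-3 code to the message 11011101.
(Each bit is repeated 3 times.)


Each bit -> 3 copies

111111000111111111000111


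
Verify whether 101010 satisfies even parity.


Number of 1s: 3

No, parity error (3 ones)


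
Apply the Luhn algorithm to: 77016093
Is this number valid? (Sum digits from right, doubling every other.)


Luhn sum = 28
28 mod 10 = 8

Invalid (Luhn sum mod 10 = 8)


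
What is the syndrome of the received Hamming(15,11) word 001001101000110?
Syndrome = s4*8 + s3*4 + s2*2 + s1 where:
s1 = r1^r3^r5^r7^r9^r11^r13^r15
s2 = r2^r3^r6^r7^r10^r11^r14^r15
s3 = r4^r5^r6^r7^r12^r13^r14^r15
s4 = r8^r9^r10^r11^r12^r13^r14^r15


s1=0, s2=0, s3=0, s4=1

Syndrome = 8 (error at position 8)


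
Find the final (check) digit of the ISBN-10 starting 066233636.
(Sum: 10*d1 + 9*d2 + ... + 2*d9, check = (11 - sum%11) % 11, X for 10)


Weighted sum: 194
194 mod 11 = 7

Check digit: 4


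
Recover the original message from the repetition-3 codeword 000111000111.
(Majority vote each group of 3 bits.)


Groups: 000, 111, 000, 111
Majority votes: 0101

0101


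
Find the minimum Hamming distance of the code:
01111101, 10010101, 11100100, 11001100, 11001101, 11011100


Comparing all pairs, minimum distance: 1
Can detect 0 errors, correct 0 errors

1


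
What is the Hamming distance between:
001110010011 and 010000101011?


XOR: 011110111000
Count of 1s: 7

7


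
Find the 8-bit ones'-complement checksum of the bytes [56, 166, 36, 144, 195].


Sum = 597 mod 256 = 85
Complement = 170

170


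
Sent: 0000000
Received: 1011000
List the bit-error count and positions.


XOR: 1011000

3 error(s) at position(s): 0, 2, 3


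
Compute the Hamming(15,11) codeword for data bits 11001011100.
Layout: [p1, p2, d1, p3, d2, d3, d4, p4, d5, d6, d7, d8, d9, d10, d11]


Parity bits: p1=1, p2=0, p3=1, p4=0

101110001011100


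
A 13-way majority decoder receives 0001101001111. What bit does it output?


Ones: 7 out of 13
Threshold: 7

1 (7/13 voted 1)


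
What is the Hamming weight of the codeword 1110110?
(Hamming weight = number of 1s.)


Counting 1s in 1110110

5


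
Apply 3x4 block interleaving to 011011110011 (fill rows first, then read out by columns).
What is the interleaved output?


Matrix:
  0110
  1111
  0011
Read columns: 010110111011

010110111011


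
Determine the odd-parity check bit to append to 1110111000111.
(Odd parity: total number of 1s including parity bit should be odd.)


Number of 1s in data: 9
Parity bit: 0

0


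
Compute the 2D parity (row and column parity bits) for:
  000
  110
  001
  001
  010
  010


Row parities: 001111
Column parities: 110

Row P: 001111, Col P: 110, Corner: 0


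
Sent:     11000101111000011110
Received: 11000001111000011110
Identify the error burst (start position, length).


XOR: 00000100000000000000

Burst at position 5, length 1


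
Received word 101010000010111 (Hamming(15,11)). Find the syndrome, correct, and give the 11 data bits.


Syndrome = 0: no error detected

Data: 11000010111 (no errors)


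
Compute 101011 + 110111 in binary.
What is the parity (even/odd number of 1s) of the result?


101011 = 43
110111 = 55
Sum = 98 = 1100010
1s count = 3

odd parity (3 ones in 1100010)


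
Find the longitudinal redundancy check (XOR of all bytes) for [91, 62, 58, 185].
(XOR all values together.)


XOR chain: 91 ^ 62 ^ 58 ^ 185 = 230

230


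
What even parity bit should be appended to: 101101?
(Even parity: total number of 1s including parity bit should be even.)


Number of 1s in data: 4
Parity bit: 0

0


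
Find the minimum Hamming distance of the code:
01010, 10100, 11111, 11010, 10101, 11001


Comparing all pairs, minimum distance: 1
Can detect 0 errors, correct 0 errors

1


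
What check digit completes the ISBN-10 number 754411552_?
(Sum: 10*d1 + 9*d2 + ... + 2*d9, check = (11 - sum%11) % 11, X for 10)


Weighted sum: 225
225 mod 11 = 5

Check digit: 6


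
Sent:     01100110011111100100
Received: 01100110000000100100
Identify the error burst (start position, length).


XOR: 00000000011111000000

Burst at position 9, length 5


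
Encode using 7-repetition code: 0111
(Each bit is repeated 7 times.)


Each bit -> 7 copies

0000000111111111111111111111


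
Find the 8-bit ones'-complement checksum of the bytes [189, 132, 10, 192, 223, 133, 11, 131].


Sum = 1021 mod 256 = 253
Complement = 2

2


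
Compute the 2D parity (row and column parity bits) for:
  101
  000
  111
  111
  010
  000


Row parities: 001110
Column parities: 111

Row P: 001110, Col P: 111, Corner: 1


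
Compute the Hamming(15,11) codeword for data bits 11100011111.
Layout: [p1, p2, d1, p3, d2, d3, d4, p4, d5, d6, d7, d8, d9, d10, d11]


Parity bits: p1=1, p2=1, p3=0, p4=1

111011010011111


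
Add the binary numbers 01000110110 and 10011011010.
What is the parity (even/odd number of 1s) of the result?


01000110110 = 566
10011011010 = 1242
Sum = 1808 = 11100010000
1s count = 4

even parity (4 ones in 11100010000)


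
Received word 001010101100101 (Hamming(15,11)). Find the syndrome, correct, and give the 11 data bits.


Syndrome = 0: no error detected

Data: 11011100101 (no errors)


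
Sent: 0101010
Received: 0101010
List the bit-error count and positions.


XOR: 0000000

0 errors (received matches sent)


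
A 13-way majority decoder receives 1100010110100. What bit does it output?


Ones: 6 out of 13
Threshold: 7

0 (6/13 voted 1)


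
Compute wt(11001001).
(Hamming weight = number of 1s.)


Counting 1s in 11001001

4


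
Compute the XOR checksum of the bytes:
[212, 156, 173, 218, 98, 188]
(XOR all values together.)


XOR chain: 212 ^ 156 ^ 173 ^ 218 ^ 98 ^ 188 = 225

225


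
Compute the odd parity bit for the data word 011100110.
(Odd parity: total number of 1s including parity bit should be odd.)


Number of 1s in data: 5
Parity bit: 0

0


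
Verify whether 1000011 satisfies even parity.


Number of 1s: 3

No, parity error (3 ones)


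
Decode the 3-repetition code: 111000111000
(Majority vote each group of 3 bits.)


Groups: 111, 000, 111, 000
Majority votes: 1010

1010


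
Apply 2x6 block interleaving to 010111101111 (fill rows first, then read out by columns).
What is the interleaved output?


Matrix:
  010111
  101111
Read columns: 011001111111

011001111111


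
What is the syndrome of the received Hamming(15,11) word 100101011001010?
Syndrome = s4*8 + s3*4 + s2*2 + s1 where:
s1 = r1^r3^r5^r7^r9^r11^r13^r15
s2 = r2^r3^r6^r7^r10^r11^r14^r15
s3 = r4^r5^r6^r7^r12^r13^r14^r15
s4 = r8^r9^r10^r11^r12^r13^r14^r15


s1=0, s2=0, s3=0, s4=0

Syndrome = 0 (no error)


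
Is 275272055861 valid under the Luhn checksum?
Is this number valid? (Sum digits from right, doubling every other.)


Luhn sum = 39
39 mod 10 = 9

Invalid (Luhn sum mod 10 = 9)


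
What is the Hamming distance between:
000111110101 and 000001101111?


XOR: 000110011010
Count of 1s: 5

5


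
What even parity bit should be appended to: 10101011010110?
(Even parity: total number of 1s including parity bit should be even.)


Number of 1s in data: 8
Parity bit: 0

0


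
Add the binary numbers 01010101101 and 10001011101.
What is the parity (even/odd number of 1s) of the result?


01010101101 = 685
10001011101 = 1117
Sum = 1802 = 11100001010
1s count = 5

odd parity (5 ones in 11100001010)


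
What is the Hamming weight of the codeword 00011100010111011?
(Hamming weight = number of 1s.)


Counting 1s in 00011100010111011

9


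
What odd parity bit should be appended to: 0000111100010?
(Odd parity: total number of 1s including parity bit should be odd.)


Number of 1s in data: 5
Parity bit: 0

0


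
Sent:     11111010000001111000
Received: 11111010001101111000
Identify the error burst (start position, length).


XOR: 00000000001100000000

Burst at position 10, length 2


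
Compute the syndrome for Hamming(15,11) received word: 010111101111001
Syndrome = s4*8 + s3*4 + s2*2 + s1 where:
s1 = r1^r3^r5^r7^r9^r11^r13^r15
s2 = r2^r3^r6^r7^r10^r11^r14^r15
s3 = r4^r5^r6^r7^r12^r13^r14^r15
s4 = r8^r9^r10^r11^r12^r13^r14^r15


s1=1, s2=0, s3=0, s4=1

Syndrome = 9 (error at position 9)


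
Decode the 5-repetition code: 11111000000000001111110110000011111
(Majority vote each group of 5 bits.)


Groups: 11111, 00000, 00000, 01111, 11011, 00000, 11111
Majority votes: 1001101

1001101


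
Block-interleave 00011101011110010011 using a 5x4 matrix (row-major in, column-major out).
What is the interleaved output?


Matrix:
  0001
  1101
  0111
  1001
  0011
Read columns: 01010011000010111111

01010011000010111111


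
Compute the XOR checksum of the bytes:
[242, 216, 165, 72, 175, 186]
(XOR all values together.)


XOR chain: 242 ^ 216 ^ 165 ^ 72 ^ 175 ^ 186 = 210

210


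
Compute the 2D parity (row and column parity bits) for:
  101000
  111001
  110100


Row parities: 001
Column parities: 100101

Row P: 001, Col P: 100101, Corner: 1


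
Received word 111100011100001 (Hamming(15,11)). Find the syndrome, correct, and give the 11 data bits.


Syndrome = 0: no error detected

Data: 10001100001 (no errors)


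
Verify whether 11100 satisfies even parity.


Number of 1s: 3

No, parity error (3 ones)


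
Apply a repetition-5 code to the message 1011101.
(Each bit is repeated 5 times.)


Each bit -> 5 copies

11111000001111111111111110000011111


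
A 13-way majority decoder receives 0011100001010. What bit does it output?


Ones: 5 out of 13
Threshold: 7

0 (5/13 voted 1)


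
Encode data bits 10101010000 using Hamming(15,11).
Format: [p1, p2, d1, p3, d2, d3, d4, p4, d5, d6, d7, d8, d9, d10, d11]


Parity bits: p1=1, p2=1, p3=1, p4=0

111101001010000


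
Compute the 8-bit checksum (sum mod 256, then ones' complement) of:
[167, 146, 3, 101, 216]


Sum = 633 mod 256 = 121
Complement = 134

134


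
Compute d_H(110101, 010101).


XOR: 100000
Count of 1s: 1

1


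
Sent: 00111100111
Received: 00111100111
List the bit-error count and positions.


XOR: 00000000000

0 errors (received matches sent)


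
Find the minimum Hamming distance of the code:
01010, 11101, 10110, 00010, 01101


Comparing all pairs, minimum distance: 1
Can detect 0 errors, correct 0 errors

1


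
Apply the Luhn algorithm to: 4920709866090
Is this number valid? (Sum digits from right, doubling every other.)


Luhn sum = 56
56 mod 10 = 6

Invalid (Luhn sum mod 10 = 6)


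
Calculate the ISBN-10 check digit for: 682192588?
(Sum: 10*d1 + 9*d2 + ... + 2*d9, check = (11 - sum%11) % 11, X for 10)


Weighted sum: 279
279 mod 11 = 4

Check digit: 7


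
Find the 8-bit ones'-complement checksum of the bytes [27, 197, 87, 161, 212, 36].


Sum = 720 mod 256 = 208
Complement = 47

47


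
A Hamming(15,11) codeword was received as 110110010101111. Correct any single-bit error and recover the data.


Syndrome = 0: no error detected

Data: 01000101111 (no errors)


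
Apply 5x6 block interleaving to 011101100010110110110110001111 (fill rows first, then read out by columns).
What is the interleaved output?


Matrix:
  011101
  100010
  110110
  110110
  001111
Read columns: 011101011010001101110111110001

011101011010001101110111110001


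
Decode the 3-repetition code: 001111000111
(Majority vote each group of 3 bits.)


Groups: 001, 111, 000, 111
Majority votes: 0101

0101


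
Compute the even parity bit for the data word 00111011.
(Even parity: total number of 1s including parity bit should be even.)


Number of 1s in data: 5
Parity bit: 1

1
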